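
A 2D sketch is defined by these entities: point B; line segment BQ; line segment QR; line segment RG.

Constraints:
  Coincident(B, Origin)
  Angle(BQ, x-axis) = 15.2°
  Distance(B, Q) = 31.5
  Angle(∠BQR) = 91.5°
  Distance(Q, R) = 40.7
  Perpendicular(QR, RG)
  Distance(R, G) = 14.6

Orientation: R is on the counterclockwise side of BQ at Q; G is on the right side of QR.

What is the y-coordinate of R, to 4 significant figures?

47.80

B is at the origin; BQ runs at 15.2° with length 31.5, so Q = 31.5·(cos 15.2°, sin 15.2°) = (30.40, 8.259). ∠BQR = 91.5°, so QR runs at 15.2° + (180° − 91.5°) = 103.7° from the x-axis; with |QR| = 40.7, R = Q + 40.7·(cos 103.7°, sin 103.7°) = (20.76, 47.80). So R.y = 47.80.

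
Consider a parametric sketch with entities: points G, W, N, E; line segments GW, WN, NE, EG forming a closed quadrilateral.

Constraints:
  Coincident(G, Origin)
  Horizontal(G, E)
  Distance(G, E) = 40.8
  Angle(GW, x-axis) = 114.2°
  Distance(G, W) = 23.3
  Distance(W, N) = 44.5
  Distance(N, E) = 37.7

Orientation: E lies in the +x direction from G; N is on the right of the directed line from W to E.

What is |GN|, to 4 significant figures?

21.20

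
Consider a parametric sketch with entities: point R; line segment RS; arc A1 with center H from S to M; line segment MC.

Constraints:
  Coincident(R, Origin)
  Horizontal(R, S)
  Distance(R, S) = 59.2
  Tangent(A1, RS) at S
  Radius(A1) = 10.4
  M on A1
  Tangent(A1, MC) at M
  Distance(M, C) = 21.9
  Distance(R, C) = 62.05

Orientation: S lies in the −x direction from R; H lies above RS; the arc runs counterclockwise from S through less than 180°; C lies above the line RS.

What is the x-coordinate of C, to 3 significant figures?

-52.2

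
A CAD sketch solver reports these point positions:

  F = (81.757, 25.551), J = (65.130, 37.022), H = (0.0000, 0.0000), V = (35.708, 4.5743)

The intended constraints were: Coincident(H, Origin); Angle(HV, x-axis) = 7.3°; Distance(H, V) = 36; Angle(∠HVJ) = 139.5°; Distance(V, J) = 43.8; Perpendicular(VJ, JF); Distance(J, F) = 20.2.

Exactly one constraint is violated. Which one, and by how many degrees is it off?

Perpendicular(VJ, JF) — off by 7.60°.

H = (0.00, 0.00) ✓; HV at 7.300° ✓; |HV| = 36.00 ✓; ∠HVJ = 139.5° ✓; |VJ| = 43.80 ✓; ∠(VJ, JF) = 82.40° ✗; |JF| = 20.20 ✓.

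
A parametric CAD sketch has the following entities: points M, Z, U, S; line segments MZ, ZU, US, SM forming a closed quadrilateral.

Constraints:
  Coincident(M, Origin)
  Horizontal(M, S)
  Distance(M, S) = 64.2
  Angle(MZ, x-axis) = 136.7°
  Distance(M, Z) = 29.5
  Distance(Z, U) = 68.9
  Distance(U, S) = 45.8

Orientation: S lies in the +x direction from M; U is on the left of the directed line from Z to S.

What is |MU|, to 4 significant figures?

60.39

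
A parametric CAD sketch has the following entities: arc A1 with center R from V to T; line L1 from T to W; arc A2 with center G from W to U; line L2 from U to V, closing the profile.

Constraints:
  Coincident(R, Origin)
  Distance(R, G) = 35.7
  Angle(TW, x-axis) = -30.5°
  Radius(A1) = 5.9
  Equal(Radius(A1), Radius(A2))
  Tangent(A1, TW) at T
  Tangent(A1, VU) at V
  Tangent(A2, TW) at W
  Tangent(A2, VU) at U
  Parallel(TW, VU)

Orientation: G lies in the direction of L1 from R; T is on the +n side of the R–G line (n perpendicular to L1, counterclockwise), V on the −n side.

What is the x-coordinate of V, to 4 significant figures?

-2.994

The slot axis is L1's direction at -30.5°, so u = (cos -30.5°, sin -30.5°) = (0.8616, -0.5075) and n = (−sin -30.5°, cos -30.5°) = (0.5075, 0.8616). R is at the origin and G lies 35.7 along u from R, so G = 35.7·u = (30.76, -18.12). Tangency of A1 to both parallel lines with radius 5.9 puts T and V at R ± 5.9·n: T = (2.994, 5.084), V = (-2.994, -5.084). So V.x = -2.994.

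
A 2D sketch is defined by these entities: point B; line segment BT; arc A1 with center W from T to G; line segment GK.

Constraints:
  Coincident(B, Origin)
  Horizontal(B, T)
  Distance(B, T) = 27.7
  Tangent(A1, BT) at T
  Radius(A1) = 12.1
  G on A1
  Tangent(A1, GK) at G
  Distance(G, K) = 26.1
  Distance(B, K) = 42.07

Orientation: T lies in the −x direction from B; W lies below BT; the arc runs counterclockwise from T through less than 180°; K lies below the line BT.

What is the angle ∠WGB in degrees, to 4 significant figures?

17.15°

B is at the origin; B and T share the same y with |BT| = 27.7 and T on the −x side, so T = (-27.70, 0.000). Since A1 is tangent to BT there, WT ⟂ BT, so W = T + (0, -12.1) = (-27.70, -12.10). Since WG ⟂ GK (tangency), |WK| = √(12.1² + 26.1²) = 28.77 regardless of where G sits on A1. So K lies on both circle(B, 42.07) and circle(W, 28.77); the below-BT intersection is K = (-16.62, -38.65). G is the foot of the tangent from K: G = (-35.87, -21.03).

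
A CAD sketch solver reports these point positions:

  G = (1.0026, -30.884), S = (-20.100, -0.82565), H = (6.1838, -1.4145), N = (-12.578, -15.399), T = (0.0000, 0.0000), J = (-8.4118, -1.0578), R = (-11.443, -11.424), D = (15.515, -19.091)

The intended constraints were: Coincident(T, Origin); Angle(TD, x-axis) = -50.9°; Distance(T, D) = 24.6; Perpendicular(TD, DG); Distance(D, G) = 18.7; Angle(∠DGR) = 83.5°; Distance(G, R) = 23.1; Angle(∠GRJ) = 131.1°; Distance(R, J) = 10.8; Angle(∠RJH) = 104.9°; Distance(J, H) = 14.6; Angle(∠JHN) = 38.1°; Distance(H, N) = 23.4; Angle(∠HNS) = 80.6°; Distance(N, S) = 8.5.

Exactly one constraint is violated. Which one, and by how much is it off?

Distance(N, S) = 8.5 — off by 7.90.

T = (0.00, 0.00) ✓; TD at -50.90° ✓; |TD| = 24.60 ✓; ∠(TD, DG) = 90.00° ✓; |DG| = 18.70 ✓; ∠DGR = 83.50° ✓; |GR| = 23.10 ✓; ∠GRJ = 131.1° ✓; |RJ| = 10.80 ✓; ∠RJH = 104.9° ✓; |JH| = 14.60 ✓; ∠JHN = 38.10° ✓; |HN| = 23.40 ✓; ∠HNS = 80.60° ✓; |NS| = 16.40 ✗.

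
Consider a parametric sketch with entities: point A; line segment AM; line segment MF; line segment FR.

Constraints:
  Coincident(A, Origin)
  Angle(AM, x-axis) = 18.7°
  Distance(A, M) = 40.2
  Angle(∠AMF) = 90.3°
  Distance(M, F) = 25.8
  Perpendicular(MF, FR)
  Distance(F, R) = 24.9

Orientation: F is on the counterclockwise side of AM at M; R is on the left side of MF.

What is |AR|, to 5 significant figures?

30.176

∠AMF = 90.3°, so MF runs at 18.7° + (180° − 90.3°) = 108.40° from the x-axis; with |MF| = 25.8, F = M + 25.8·(cos 108.40°, sin 108.40°) = (29.934, 37.370). MF ⟂ FR; with |FR| = 24.9 on the left of MF, R = F + 24.9·(-0.94888, -0.31565) = (6.3071, 29.510). Then |AR| = |R − A| = 30.176.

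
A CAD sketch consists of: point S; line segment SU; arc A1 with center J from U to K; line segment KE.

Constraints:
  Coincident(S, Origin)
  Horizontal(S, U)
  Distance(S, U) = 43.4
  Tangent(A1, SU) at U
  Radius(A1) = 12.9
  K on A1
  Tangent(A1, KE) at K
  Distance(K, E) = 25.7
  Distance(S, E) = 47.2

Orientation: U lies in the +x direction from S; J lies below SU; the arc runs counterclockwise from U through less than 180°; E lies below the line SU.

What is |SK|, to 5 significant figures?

32.783

Checks: |JK| = 12.90 ✓; ∠(JK, KE) = 90.00° ✓; |KE| = 25.70 ✓; |SE| = 47.20 ✓.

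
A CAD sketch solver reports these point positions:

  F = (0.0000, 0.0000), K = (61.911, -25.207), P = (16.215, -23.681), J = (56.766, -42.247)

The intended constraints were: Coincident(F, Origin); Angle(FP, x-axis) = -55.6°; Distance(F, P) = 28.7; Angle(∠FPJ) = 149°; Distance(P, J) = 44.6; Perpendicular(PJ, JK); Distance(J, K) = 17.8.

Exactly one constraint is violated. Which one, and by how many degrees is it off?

Perpendicular(PJ, JK) — off by 7.80°.

F = (0.00, 0.00) ✓; FP at -55.60° ✓; |FP| = 28.70 ✓; ∠FPJ = 149.0° ✓; |PJ| = 44.60 ✓; ∠(PJ, JK) = 97.80° ✗; |JK| = 17.80 ✓.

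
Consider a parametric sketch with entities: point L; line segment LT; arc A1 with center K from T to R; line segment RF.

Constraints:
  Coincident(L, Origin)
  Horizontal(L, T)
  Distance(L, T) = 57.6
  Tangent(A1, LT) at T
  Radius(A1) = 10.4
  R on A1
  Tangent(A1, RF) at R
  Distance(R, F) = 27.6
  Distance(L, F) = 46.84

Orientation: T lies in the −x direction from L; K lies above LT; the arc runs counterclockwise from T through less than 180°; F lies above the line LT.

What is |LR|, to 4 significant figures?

48.67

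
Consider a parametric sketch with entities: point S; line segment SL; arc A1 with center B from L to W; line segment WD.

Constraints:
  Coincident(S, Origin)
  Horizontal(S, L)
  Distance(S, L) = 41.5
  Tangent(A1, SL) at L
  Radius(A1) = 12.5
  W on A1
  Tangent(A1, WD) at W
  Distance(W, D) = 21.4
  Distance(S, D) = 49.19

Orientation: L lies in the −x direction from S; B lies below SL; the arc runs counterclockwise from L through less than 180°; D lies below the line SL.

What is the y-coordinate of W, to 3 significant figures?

-21.9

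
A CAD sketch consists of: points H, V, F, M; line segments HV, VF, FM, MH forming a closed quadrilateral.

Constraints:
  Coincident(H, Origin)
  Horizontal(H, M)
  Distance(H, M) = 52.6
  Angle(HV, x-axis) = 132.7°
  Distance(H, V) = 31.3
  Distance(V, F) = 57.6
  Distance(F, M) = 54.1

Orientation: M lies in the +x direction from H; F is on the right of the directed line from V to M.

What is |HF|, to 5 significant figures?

28.359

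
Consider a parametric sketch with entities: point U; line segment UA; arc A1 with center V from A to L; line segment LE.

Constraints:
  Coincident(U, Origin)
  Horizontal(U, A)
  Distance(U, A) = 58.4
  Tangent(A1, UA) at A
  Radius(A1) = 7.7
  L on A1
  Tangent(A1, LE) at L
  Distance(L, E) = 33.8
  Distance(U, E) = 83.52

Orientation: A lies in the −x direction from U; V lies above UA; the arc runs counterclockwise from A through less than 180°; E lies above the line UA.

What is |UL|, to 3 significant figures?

54.0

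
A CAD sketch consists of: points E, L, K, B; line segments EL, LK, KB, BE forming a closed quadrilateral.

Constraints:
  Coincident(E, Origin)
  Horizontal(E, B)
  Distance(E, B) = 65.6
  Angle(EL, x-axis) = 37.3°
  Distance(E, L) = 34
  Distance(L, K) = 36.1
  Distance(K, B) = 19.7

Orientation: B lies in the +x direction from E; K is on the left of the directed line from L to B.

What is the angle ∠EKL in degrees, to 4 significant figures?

18.88°

E is at the origin; E and B share the same y with |EB| = 65.6 and B in +x, so B = (65.6, 0). EL runs at 37.3° with |EL| = 34.0, so L = (27.05, 20.60). K is determined by |LK| = 36.1 and |KB| = 19.7 together: it lies at the intersection of circle(L, 36.1) and circle(B, 19.7). With |LB| = 43.71, the foot of the radical line on LB is 32.32 from L and the perpendicular offset is √(36.1² − 32.32²) = 16.07. Taking the left-of-LB solution: K = (63.13, 19.54).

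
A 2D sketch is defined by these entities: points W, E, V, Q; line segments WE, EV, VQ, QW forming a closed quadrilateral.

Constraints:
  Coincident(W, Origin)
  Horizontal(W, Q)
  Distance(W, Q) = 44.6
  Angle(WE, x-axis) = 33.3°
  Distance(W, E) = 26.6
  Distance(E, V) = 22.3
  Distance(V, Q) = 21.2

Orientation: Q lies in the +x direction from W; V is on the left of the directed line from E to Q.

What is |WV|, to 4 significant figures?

48.42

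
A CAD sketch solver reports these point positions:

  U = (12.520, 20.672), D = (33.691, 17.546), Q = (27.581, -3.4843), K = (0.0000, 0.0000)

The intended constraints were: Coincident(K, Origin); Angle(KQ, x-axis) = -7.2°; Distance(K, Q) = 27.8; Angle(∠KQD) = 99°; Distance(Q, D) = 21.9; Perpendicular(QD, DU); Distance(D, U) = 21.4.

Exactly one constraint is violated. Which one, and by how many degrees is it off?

Perpendicular(QD, DU) — off by 7.80°.

K = (0.00, 0.00) ✓; KQ at -7.200° ✓; |KQ| = 27.80 ✓; ∠KQD = 99.00° ✓; |QD| = 21.90 ✓; ∠(QD, DU) = 97.80° ✗; |DU| = 21.40 ✓.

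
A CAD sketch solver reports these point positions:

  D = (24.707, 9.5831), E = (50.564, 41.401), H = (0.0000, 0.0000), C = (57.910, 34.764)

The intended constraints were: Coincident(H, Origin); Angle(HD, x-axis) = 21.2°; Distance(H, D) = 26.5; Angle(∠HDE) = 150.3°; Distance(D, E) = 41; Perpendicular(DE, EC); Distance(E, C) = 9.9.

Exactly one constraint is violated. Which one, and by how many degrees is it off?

Perpendicular(DE, EC) — off by 3.00°.

H = (0.00, 0.00) ✓; HD at 21.20° ✓; |HD| = 26.50 ✓; ∠HDE = 150.3° ✓; |DE| = 41.00 ✓; ∠(DE, EC) = 93.00° ✗; |EC| = 9.900 ✓.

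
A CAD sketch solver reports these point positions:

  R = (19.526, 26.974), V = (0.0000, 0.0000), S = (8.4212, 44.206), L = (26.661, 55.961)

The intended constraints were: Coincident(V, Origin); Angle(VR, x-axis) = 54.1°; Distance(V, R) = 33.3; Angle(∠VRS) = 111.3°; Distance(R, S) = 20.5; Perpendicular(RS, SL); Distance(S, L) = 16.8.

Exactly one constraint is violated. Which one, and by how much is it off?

Distance(S, L) = 16.8 — off by 4.90.

V = (0.00, 0.00) ✓; VR at 54.10° ✓; |VR| = 33.30 ✓; ∠VRS = 111.3° ✓; |RS| = 20.50 ✓; ∠(RS, SL) = 90.00° ✓; |SL| = 21.70 ✗.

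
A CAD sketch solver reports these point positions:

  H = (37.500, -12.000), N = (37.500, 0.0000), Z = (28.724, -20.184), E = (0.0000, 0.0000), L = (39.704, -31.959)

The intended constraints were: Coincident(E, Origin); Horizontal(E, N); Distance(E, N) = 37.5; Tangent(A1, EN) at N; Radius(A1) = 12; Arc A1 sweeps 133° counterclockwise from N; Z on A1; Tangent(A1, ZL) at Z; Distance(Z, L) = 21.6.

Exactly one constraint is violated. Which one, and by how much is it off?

Distance(Z, L) = 21.6 — off by 5.50.

E = (0.00, 0.00) ✓; E.y = 0.00, N.y = 0.00 ✓; |EN| = 37.50 ✓; ∠(HN, NE) = 90.00° ✓; |HN| = 12.00 ✓; bearing(H→Z) − bearing(H→N) = 133.0° ✓; |HZ| = 12.00 ✓; ∠(HZ, ZL) = 90.00° ✓; |ZL| = 16.10 ✗.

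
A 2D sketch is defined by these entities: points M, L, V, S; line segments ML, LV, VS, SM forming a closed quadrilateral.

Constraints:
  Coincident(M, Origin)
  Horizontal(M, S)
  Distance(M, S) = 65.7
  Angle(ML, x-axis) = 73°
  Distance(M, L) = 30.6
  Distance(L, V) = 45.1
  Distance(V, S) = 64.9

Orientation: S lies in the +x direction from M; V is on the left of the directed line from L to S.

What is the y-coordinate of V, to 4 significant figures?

60.29

M is at the origin; MS is horizontal with |MS| = 65.7 and S in +x, so S = (65.7, 0). ML runs at 73.0° with |ML| = 30.6, so L = (8.947, 29.26). V is determined by |LV| = 45.1 and |VS| = 64.9 together: it lies at the intersection of circle(L, 45.1) and circle(S, 64.9). With |LS| = 63.85, the foot of the radical line on LS is 14.87 from L and the perpendicular offset is √(45.1² − 14.87²) = 42.58. Taking the left-of-LS solution: V = (41.68, 60.29).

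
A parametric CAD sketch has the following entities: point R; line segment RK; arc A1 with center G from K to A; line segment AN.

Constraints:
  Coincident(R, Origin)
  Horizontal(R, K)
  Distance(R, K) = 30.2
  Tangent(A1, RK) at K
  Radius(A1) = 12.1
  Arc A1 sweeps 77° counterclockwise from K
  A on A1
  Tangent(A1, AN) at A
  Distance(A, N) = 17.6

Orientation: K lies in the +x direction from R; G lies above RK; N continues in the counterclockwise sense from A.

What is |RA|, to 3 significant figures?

43.0

Tangency of A1 to RK means the radius GK is perpendicular to RK, so G = K + (0, 12.1) = (30.2, 12.1). On A1, K sits at bearing -90° from G; a 77° counterclockwise sweep puts A at bearing -13°, so A = G + 12.1·(cos -13°, sin -13°) = (42.0, 9.38). Then |RA| = |A − R| = 43.0.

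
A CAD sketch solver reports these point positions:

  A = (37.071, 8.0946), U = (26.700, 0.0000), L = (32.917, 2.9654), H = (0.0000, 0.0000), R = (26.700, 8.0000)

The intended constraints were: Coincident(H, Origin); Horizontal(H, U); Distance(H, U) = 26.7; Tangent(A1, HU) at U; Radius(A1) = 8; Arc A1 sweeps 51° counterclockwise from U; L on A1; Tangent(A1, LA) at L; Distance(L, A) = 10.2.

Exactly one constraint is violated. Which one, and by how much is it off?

Distance(L, A) = 10.2 — off by 3.60.

H = (0.00, 0.00) ✓; H.y = 0.00, U.y = 0.00 ✓; |HU| = 26.70 ✓; ∠(RU, UH) = 90.00° ✓; |RU| = 8.000 ✓; bearing(R→L) − bearing(R→U) = 51.00° ✓; |RL| = 8.000 ✓; ∠(RL, LA) = 90.00° ✓; |LA| = 6.600 ✗.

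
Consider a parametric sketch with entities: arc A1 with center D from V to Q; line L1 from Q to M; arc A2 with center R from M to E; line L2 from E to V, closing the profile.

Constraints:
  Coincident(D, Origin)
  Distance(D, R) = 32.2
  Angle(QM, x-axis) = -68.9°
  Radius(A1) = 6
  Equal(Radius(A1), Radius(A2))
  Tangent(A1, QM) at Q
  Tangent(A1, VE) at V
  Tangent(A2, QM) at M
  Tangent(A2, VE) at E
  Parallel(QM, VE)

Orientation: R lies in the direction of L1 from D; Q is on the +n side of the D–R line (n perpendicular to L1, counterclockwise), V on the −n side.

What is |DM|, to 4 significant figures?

32.75

The slot axis is L1's direction at -68.9°, so u = (cos -68.9°, sin -68.9°) = (0.3600, -0.9330) and n = (−sin -68.9°, cos -68.9°) = (0.9330, 0.3600). D is at the origin and R lies 32.2 along u from D, so R = 32.2·u = (11.59, -30.04). Tangency of A1 to both parallel lines with radius 6.0 puts Q and V at D ± 6.0·n: Q = (5.598, 2.160), V = (-5.598, -2.160). Equal radii place M and E the same way about R: M = R + 6.0·n = (17.19, -27.88), E = R − 6.0·n = (5.994, -32.20). Then |DM| = |M − D| = 32.75.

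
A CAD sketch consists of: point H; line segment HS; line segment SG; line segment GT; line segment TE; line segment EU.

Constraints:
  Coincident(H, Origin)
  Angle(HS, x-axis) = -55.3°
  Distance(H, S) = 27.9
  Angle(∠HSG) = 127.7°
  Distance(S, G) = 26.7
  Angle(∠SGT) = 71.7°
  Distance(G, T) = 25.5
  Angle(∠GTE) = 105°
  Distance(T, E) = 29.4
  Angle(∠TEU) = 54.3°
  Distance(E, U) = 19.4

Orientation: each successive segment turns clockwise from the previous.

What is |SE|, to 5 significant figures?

24.913

H is at the origin; HS runs at -55.3° with length 27.9, so S = (15.883, -22.938). ∠HSG = 127.7° gives SG at -107.60° from the x-axis; with |SG| = 26.7, G = (7.8096, -48.388). ∠SGT = 71.7° gives GT at 144.10° from the x-axis; with |GT| = 25.5, T = (-12.846, -33.436). ∠GTE = 105.0° gives TE at 69.100° from the x-axis; with |TE| = 29.4, E = (-2.3583, -5.9699). Then |SE| = |E − S| = 24.913.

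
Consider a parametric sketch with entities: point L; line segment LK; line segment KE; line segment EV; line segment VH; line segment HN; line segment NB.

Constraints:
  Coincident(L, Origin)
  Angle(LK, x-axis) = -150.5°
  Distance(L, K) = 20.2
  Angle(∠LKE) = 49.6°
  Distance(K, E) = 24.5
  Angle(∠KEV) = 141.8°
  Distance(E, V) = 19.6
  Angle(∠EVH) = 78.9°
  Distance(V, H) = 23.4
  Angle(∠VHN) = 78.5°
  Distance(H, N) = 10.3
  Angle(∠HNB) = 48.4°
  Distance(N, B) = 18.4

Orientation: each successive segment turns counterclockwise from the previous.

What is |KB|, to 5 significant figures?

41.613

∠VHN = 78.5° gives HN at -139.30° from the x-axis; with |HN| = 10.3, N = (4.8320, 1.4324). ∠HNB = 48.4° gives NB at -7.7000° from the x-axis; with |NB| = 18.4, B = (23.066, -1.0329). Then |KB| = |B − K| = 41.613.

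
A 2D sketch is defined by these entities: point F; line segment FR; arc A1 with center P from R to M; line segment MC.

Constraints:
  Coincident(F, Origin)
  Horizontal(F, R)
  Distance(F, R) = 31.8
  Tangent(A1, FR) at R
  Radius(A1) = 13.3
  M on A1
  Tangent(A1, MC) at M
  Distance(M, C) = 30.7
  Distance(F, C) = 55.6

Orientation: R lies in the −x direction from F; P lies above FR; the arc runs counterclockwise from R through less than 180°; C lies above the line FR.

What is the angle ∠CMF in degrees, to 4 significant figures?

153.5°

F is at the origin; FR is horizontal with |FR| = 31.8 and R on the −x side, so R = (-31.80, 0.000). A1 meets FR tangentially, so PR is at right angles to FR, so P = R + (0, 13.3) = (-31.80, 13.30). Since PM ⟂ MC (tangency), |PC| = √(13.3² + 30.7²) = 33.46 regardless of where M sits on A1. So C lies on both circle(F, 55.6) and circle(P, 33.46); the above-FR intersection is C = (-30.15, 46.72). M is the foot of the tangent from C: M = (-19.35, 17.98).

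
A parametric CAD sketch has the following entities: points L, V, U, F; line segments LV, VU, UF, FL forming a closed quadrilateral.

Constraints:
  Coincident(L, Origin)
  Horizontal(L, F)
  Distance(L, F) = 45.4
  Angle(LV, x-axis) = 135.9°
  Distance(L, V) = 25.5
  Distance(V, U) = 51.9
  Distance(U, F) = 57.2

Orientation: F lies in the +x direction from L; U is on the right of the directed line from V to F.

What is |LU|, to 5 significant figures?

31.694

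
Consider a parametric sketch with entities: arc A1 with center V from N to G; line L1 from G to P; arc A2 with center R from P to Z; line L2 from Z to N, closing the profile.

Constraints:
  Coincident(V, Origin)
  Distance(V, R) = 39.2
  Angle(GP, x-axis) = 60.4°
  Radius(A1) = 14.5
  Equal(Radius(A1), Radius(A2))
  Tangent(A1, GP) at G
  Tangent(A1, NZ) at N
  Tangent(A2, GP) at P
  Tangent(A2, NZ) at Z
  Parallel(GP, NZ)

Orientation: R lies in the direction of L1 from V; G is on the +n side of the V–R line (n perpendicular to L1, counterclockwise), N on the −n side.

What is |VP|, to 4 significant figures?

41.80

The slot axis is L1's direction at 60.4°, so u = (cos 60.4°, sin 60.4°) = (0.4939, 0.8695) and n = (−sin 60.4°, cos 60.4°) = (-0.8695, 0.4939). V is at the origin and R lies 39.2 along u from V, so R = 39.2·u = (19.36, 34.08). Tangency of A1 to both parallel lines with radius 14.5 puts G and N at V ± 14.5·n: G = (-12.61, 7.162), N = (12.61, -7.162). Equal radii place P and Z the same way about R: P = R + 14.5·n = (6.755, 41.25), Z = R − 14.5·n = (31.97, 26.92). Then |VP| = |P − V| = 41.80.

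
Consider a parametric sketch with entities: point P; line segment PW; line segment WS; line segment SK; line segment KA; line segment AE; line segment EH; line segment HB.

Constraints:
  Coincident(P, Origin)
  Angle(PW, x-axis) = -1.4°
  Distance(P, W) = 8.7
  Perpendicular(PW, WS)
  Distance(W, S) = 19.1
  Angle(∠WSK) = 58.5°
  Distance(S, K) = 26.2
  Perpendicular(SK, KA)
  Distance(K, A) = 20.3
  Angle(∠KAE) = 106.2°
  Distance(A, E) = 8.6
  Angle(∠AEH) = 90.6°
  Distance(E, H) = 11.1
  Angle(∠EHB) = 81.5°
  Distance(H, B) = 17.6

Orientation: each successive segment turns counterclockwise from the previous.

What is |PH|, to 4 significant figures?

2.685

P is at the origin; PW runs at -1.4° with length 8.7, so W = (8.697, -0.2126). The perpendicularity gives WS at right angles to PW, so WS runs at 88.60°; with |WS| = 19.1, S = (9.164, 18.88). ∠WSK = 58.5° gives SK at -149.9° from the x-axis; with |SK| = 26.2, K = (-13.50, 5.742). SK ⟂ KA, so KA runs at -59.90°; with |KA| = 20.3, A = (-3.322, -11.82). ∠KAE = 106.2° gives AE at 13.90° from the x-axis; with |AE| = 8.6, E = (5.026, -9.754). ∠AEH = 90.6° gives EH at 103.3° from the x-axis; with |EH| = 11.1, H = (2.472, 1.048). Then |PH| = |H − P| = 2.685.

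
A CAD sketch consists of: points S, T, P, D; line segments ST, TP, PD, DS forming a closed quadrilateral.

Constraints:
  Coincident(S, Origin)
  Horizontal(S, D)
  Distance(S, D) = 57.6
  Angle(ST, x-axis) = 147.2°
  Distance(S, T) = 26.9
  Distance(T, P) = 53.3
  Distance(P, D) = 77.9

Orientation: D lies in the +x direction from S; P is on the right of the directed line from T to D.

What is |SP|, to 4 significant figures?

38.90

Checks: |TP| = 53.30 ✓; |PD| = 77.90 ✓.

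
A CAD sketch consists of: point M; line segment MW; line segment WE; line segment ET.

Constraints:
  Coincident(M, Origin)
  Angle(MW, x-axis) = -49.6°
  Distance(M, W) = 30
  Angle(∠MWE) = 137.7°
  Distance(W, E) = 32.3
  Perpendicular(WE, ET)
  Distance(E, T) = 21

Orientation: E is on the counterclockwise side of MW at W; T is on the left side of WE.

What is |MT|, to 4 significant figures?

54.49

M is at the origin; MW runs at -49.6° with length 30.0, so W = 30.0·(cos -49.6°, sin -49.6°) = (19.44, -22.85). ∠MWE = 137.7°, so WE runs at -49.6° + (180° − 137.7°) = -7.300° from the x-axis; with |WE| = 32.3, E = W + 32.3·(cos -7.300°, sin -7.300°) = (51.48, -26.95). WE ⟂ ET; with |ET| = 21.0 on the left of WE, T = E + 21.0·(0.1271, 0.9919) = (54.15, -6.121). Then |MT| = |T − M| = 54.49.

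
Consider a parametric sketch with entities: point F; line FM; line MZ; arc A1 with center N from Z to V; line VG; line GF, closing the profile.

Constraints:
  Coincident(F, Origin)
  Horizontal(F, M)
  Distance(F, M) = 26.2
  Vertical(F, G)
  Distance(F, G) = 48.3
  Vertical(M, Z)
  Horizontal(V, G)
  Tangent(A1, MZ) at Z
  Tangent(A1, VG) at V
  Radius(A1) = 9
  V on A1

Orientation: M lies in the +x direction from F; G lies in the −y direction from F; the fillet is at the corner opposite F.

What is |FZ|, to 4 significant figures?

47.23

The virtual corner opposite F is at (26.20, -48.30). A1 meets MZ tangentially, so NZ is at right angles to MZ and since A1 is tangent to VG there, NV ⟂ VG, with radius 9.0, so the center N sits 9.0 in from both sides at N = (17.20, -39.30). That places the tangent points at Z = (26.20, -39.30) on MZ and V = (17.20, -48.30) on VG. Then |FZ| = |Z − F| = 47.23.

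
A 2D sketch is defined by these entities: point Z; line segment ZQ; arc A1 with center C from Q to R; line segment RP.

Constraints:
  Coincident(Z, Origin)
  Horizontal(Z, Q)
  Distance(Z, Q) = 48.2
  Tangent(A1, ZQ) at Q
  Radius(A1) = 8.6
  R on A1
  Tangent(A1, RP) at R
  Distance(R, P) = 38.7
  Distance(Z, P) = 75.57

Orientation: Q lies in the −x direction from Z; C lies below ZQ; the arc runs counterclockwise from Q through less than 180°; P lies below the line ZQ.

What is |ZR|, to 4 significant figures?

57.34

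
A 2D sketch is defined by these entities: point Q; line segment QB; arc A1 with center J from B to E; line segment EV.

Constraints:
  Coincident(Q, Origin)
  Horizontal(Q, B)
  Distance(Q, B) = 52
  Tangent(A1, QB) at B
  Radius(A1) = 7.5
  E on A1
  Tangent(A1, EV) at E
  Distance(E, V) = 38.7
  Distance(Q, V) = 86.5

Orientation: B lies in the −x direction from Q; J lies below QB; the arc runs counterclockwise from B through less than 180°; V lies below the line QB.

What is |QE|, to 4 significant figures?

58.56

Checks: |JE| = 7.500 ✓; ∠(JE, EV) = 90.00° ✓; |EV| = 38.70 ✓; |QV| = 86.50 ✓.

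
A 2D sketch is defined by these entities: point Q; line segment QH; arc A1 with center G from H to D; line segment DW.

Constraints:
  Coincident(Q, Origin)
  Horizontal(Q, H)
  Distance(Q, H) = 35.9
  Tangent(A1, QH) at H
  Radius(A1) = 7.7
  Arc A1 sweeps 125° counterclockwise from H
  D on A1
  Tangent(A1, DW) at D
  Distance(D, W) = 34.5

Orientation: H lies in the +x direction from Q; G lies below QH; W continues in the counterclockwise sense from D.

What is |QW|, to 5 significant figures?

63.787

Q is at the origin; QH is horizontal with |QH| = 35.9 and H on the +x side, so H = (35.900, 0.0000). A1 meets QH tangentially, so GH is at right angles to QH, so G = H + (0, -7.7) = (35.900, -7.7000). On A1, H sits at bearing 90° from G; a 125° counterclockwise sweep puts D at bearing 215°, so D = G + 7.7·(cos 215°, sin 215°) = (29.593, -12.117). A1 meets DW tangentially, so GD is at right angles to DW, so DW runs along (−sin 215°, cos 215°); with |DW| = 34.5, W = (49.381, -40.377). Then |QW| = |W − Q| = 63.787.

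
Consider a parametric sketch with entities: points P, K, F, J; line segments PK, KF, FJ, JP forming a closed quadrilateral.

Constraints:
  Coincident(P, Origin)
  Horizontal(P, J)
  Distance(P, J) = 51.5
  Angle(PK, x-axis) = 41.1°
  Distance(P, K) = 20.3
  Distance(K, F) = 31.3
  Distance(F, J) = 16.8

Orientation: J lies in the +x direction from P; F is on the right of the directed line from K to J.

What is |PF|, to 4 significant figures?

38.33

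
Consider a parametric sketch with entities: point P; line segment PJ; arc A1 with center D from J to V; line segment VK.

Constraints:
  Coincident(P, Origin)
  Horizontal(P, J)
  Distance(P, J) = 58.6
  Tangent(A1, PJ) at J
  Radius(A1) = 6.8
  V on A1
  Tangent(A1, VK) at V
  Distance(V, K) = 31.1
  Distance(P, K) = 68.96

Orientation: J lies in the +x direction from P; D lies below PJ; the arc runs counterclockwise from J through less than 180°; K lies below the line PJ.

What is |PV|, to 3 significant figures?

52.5

P is at the origin; P and J share the same y with |PJ| = 58.6 and J on the +x side, so J = (58.6, 0.00). Since A1 is tangent to PJ there, DJ ⟂ PJ, so D = J + (0, -6.8) = (58.6, -6.80). Since DV ⟂ VK (tangency), |DK| = √(6.8² + 31.1²) = 31.8 regardless of where V sits on A1. So K lies on both circle(P, 68.96) and circle(D, 31.8); the below-PJ intersection is K = (57.1, -38.6). V is the foot of the tangent from K: V = (51.9, -7.95).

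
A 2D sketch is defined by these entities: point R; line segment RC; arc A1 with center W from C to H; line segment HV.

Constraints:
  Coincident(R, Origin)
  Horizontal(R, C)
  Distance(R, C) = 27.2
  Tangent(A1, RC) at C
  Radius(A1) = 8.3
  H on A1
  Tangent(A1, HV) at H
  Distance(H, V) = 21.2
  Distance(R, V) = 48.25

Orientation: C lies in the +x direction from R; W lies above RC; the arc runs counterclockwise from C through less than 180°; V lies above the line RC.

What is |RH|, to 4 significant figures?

35.91

R is at the origin; R and C share the same y with |RC| = 27.2 and C on the +x side, so C = (27.20, 0.000). A1 meets RC tangentially, so WC is at right angles to RC, so W = C + (0, 8.3) = (27.20, 8.300). Since WH ⟂ HV (tangency), |WV| = √(8.3² + 21.2²) = 22.77 regardless of where H sits on A1. So V lies on both circle(R, 48.25) and circle(W, 22.77); the above-RC intersection is V = (39.82, 27.25). H is the foot of the tangent from V: H = (35.31, 6.535).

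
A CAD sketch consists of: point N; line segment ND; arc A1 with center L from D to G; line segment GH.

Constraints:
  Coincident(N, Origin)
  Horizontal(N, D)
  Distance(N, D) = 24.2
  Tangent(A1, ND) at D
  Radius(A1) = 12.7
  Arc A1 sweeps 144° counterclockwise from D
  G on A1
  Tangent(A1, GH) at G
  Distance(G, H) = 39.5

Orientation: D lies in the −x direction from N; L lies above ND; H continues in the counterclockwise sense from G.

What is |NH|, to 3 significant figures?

67.1

On A1, D sits at bearing -90° from L; a 144° counterclockwise sweep puts G at bearing 54°, so G = L + 12.7·(cos 54°, sin 54°) = (-16.7, 23.0). Tangency of A1 to GH means the radius LG is perpendicular to GH, so GH runs along (−sin 54°, cos 54°); with |GH| = 39.5, H = (-48.7, 46.2). Then |NH| = |H − N| = 67.1.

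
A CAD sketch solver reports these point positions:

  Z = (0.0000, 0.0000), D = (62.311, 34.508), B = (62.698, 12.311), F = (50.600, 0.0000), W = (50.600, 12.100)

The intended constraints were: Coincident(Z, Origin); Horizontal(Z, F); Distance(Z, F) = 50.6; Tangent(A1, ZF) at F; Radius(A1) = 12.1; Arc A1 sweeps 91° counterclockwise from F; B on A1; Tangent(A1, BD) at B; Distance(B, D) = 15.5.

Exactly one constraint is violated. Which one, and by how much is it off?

Distance(B, D) = 15.5 — off by 6.70.

Z = (0.00, 0.00) ✓; Z.y = 0.00, F.y = 0.00 ✓; |ZF| = 50.60 ✓; ∠(WF, FZ) = 90.00° ✓; |WF| = 12.10 ✓; bearing(W→B) − bearing(W→F) = 91.00° ✓; |WB| = 12.10 ✓; ∠(WB, BD) = 90.00° ✓; |BD| = 22.20 ✗.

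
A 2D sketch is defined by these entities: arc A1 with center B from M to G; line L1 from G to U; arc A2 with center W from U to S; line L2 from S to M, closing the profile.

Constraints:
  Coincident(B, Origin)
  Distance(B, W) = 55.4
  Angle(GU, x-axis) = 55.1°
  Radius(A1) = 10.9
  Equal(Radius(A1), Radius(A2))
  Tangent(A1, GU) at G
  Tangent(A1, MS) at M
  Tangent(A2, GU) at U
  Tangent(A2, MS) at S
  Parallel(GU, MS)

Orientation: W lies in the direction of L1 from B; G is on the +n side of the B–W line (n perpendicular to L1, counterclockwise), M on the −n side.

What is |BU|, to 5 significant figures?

56.462

Tangency of A1 to both parallel lines with radius 10.9 puts G and M at B ± 10.9·n: G = (-8.9397, 6.2364), M = (8.9397, -6.2364). Equal radii place U and S the same way about W: U = W + 10.9·n = (22.757, 51.673), S = W − 10.9·n = (40.637, 39.200). Then |BU| = |U − B| = 56.462.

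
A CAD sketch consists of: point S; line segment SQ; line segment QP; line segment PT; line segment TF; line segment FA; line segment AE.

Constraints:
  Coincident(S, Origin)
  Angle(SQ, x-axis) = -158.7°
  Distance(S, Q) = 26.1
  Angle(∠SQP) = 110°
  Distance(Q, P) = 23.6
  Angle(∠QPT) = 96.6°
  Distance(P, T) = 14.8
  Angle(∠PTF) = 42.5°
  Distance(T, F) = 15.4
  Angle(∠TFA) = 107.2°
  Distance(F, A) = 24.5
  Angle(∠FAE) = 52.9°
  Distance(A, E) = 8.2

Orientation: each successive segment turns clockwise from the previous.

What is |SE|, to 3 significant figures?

50.6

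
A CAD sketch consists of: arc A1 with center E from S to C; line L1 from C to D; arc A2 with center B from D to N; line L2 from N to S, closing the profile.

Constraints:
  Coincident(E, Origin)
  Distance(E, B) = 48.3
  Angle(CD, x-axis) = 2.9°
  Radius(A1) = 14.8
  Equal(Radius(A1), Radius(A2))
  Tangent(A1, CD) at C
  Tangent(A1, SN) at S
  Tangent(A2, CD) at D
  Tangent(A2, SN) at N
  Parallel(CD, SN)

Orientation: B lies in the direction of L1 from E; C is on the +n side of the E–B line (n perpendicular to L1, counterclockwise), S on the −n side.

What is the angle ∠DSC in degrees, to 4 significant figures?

58.50°

The slot axis is L1's direction at 2.9°, so u = (cos 2.9°, sin 2.9°) = (0.9987, 0.05059) and n = (−sin 2.9°, cos 2.9°) = (-0.05059, 0.9987). E is at the origin and B lies 48.3 along u from E, so B = 48.3·u = (48.24, 2.444). Tangency of A1 to both parallel lines with radius 14.8 puts C and S at E ± 14.8·n: C = (-0.7488, 14.78), S = (0.7488, -14.78). Equal radii place D and N the same way about B: D = B + 14.8·n = (47.49, 17.22), N = B − 14.8·n = (48.99, -12.34). Then cos ∠DSC = SD·SC / (|SD||SC|), giving 58.50°.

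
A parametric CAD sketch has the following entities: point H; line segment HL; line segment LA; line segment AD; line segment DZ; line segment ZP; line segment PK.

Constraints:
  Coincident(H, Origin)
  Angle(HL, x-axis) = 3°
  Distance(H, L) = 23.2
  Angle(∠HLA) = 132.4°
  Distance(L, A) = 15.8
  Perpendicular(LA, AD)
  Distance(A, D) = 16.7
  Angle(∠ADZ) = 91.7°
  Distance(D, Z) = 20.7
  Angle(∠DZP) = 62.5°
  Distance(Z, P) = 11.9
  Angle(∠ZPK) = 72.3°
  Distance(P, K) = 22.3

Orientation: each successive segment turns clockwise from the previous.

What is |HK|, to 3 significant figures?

32.5

∠DZP = 62.5° gives ZP at 19.6° from the x-axis; with |ZP| = 11.9, P = (18.7, -3.69). ∠ZPK = 72.3° gives PK at -88.1° from the x-axis; with |PK| = 22.3, K = (19.5, -26.0). Then |HK| = |K − H| = 32.5.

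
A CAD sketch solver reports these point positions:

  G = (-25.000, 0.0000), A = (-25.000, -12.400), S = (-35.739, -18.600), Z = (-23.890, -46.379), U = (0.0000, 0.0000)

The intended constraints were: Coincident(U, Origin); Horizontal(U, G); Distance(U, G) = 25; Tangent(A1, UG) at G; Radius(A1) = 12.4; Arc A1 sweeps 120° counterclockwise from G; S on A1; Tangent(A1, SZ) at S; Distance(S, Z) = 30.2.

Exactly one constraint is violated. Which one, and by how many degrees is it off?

Tangent(A1, SZ) at S — off by 6.90°.

U = (0.00, 0.00) ✓; U.y = 0.00, G.y = 0.00 ✓; |UG| = 25.00 ✓; ∠(AG, GU) = 90.00° ✓; |AG| = 12.40 ✓; bearing(A→S) − bearing(A→G) = 120.0° ✓; |AS| = 12.40 ✓; ∠(AS, SZ) = 96.90° ✗; |SZ| = 30.20 ✓.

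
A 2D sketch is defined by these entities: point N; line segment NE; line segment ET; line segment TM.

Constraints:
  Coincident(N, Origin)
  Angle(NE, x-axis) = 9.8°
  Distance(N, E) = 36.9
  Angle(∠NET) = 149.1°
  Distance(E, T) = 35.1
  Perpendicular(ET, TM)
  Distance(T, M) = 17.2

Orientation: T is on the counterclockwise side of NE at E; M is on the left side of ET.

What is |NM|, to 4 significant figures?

66.79

∠NET = 149.1°, so ET runs at 9.8° + (180° − 149.1°) = 40.70° from the x-axis; with |ET| = 35.1, T = E + 35.1·(cos 40.70°, sin 40.70°) = (62.97, 29.17). ET is perpendicular to TM; with |TM| = 17.2 on the left of ET, M = T + 17.2·(-0.6521, 0.7581) = (51.76, 42.21). Then |NM| = |M − N| = 66.79.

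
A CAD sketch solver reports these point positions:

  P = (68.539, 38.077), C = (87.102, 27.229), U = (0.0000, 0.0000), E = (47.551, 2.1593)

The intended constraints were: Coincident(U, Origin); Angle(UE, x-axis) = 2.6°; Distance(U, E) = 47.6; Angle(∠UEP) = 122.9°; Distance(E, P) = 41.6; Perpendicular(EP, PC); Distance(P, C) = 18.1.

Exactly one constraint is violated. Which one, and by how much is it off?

Distance(P, C) = 18.1 — off by 3.40.

U = (0.00, 0.00) ✓; UE at 2.600° ✓; |UE| = 47.60 ✓; ∠UEP = 122.9° ✓; |EP| = 41.60 ✓; ∠(EP, PC) = 90.00° ✓; |PC| = 21.50 ✗.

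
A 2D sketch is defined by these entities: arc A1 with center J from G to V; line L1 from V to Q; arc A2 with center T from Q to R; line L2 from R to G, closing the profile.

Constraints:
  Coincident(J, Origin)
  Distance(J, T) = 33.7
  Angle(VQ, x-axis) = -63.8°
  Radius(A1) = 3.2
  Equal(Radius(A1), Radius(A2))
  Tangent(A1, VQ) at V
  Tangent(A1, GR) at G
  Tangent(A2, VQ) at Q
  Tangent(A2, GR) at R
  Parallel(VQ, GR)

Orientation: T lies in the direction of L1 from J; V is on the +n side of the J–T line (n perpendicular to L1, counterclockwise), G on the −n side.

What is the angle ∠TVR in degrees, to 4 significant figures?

5.329°

The slot axis is L1's direction at -63.8°, so u = (cos -63.8°, sin -63.8°) = (0.4415, -0.8973) and n = (−sin -63.8°, cos -63.8°) = (0.8973, 0.4415). J is at the origin and T lies 33.7 along u from J, so T = 33.7·u = (14.88, -30.24). Tangency of A1 to both parallel lines with radius 3.2 puts V and G at J ± 3.2·n: V = (2.871, 1.413), G = (-2.871, -1.413). Equal radii place Q and R the same way about T: Q = T + 3.2·n = (17.75, -28.82), R = T − 3.2·n = (12.01, -31.65). Then cos ∠TVR = VT·VR / (|VT||VR|), giving 5.329°.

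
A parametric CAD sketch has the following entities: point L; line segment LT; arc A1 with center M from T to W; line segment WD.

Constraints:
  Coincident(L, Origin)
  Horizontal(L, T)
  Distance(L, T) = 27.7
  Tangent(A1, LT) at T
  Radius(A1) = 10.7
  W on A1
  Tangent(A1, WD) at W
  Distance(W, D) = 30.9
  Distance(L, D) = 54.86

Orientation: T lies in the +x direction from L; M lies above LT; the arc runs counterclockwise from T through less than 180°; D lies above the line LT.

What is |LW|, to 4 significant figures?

40.16

Checks: |LT| = 27.70 ✓; |MW| = 10.70 ✓; ∠(MW, WD) = 90.00° ✓; |WD| = 30.90 ✓; |LD| = 54.86 ✓.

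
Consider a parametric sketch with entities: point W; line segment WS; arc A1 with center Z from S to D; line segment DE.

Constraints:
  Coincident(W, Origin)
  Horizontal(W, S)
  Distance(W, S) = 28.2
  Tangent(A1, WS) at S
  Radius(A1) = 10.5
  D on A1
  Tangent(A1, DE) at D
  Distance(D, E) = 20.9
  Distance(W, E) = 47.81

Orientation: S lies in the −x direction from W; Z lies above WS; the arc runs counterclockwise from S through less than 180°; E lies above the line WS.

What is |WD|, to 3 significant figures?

27.0

W is at the origin; WS is horizontal with |WS| = 28.2 and S on the −x side, so S = (-28.2, 0.00). Since A1 is tangent to WS there, ZS ⟂ WS, so Z = S + (0, 10.5) = (-28.2, 10.5). Since ZD ⟂ DE (tangency), |ZE| = √(10.5² + 20.9²) = 23.4 regardless of where D sits on A1. So E lies on both circle(W, 47.81) and circle(Z, 23.4); the above-WS intersection is E = (-34.6, 33.0). D is the foot of the tangent from E: D = (-20.5, 17.6).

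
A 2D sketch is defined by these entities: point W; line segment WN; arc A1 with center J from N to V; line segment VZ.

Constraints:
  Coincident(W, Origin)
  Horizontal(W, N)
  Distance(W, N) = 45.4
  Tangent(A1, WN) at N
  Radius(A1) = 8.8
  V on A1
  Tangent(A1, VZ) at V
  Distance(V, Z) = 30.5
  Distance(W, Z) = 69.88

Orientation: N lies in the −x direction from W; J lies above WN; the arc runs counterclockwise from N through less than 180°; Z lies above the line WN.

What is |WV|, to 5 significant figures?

41.461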